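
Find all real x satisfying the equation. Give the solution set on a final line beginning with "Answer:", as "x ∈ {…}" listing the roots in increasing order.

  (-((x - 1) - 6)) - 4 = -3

Step 1. [(-((x - 1) - 6)) - 4 = -3] 4 comes off first (add 4) ⇒ sub: -((x - 1) - 6) = 1.
Step 2. [-((x - 1) - 6) = 1] flip signs both sides, so neg: (x - 1) - 6 = -1.
Step 3. [(x - 1) - 6 = -1] add 6: x sits inside (… - 6), so sub: x - 1 = 5.
Step 4. [x - 1 = 5] peel the -1: add 1 from each side, so sub: x = 6.

Answer: x ∈ {6}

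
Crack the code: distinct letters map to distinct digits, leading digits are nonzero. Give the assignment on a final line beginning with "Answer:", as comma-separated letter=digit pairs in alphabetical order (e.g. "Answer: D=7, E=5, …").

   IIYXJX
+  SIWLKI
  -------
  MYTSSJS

Step 1. [M] M is the leading digit of a 7-digit sum of two 6-digit numbers; the final carry is exactly 1 ⇒ M=1.
Step 2. [col 1: X + I ≡ S (mod 10)] S=3 is one option consistent with column 1 (X + I ≡ S (mod 10), carry-in 0) — take it ⇒ S=3.
Step 3. [col 1: X + I ≡ S (mod 10)] column 1 (X + I ≡ S (mod 10), carry-in 0) doesn't pin X yet; pick X=5 and continue. So X=5.
Step 4. [col 1: X + I ≡ S (mod 10)] column 1: given X=5, S=3, carry-in 0, and digits 1,3,5 already taken and all letters distinct, X+I≡S (mod 10) forces I=8. So I=8.
Step 5. [col 2: J + K ≡ J (mod 10)] in column 2 we have J+K≡J with carry-in 1; given nothing yet and digits 1,3,5,8 already taken and all letters distinct, that pins K to 9, so K=9.
Step 6. [col 2: J + K ≡ J (mod 10)] several values work for J in column 2 (J + K ≡ J (mod 10), carry-in 1); try J=4 ⇒ J=4.
Step 7. [col 3: X + L ≡ S (mod 10)] from column 3 (X=5, S=3, carry-in 1, digits 1,3,4,5,8,9 already taken and all letters distinct): L must equal 7, so L=7.
Step 8. [col 4: Y + W ≡ S (mod 10)] no forcing yet in column 4 (carry-in 1); W=0 is free and consistent — try it, so W=0.
Step 9. [col 4: Y + W ≡ S (mod 10)] from column 4 (W=0, S=3, carry-in 1, digits 0,1,3,4,5,7,8,9 already taken and all letters distinct): Y must equal 2. So Y=2.
Step 10. [col 5: I + I ≡ T (mod 10)] column 5: given I=8, carry-in 0, and digits 0,1,2,3,4,5,7,8,9 already taken and all letters distinct, I+I≡T (mod 10) forces T=6 ⇒ T=6.

Answer: I=8, J=4, K=9, L=7, M=1, S=3, T=6, W=0, X=5, Y=2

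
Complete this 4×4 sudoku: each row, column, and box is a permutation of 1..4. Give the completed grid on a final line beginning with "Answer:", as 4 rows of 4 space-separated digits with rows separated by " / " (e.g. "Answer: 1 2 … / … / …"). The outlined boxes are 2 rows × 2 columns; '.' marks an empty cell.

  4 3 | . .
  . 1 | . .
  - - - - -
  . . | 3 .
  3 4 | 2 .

Step 1. [r2c4∈{2,3,4}] r2c4 is the only open cell in row 2 admitting 3 ⇒ r2c4=3.
Step 2. [r3c1∈{1,2}] col 1 places 1 nowhere but r3c1 ⇒ r3c1=1.
Step 3. [r4c4∈{1}] only 1 remains possible at r4c4. So r4c4=1.
Step 4. [r2c3∈{4}] r2c3 is down to just 4. So r2c3=4.
Step 5. [r2c1∈{2}] nothing but 2 survives at r2c1, so r2c1=2.
Step 6. [r1c4∈{2}] r1c4 is down to just 2, so r1c4=2.
Step 7. [r3c2∈{2}] nothing but 2 survives at r3c2, so r3c2=2.
Step 8. [r1c3∈{1}] nothing but 1 survives at r1c3. So r1c3=1.
Step 9. [r3c4∈{4}] r3c4's peers cover all but 4 ⇒ r3c4=4.

Answer: 4 3 1 2 / 2 1 4 3 / 1 2 3 4 / 3 4 2 1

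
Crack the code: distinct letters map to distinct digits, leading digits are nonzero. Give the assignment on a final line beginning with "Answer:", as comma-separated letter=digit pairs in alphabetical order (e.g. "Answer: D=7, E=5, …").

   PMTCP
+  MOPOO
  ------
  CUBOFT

Step 1. [col 1: P + O ≡ T (mod 10)] column 1 (P + O ≡ T (mod 10), carry-in 0) doesn't pin P yet; pick P=5 and continue. So P=5.
Step 2. [col 1: P + O ≡ T (mod 10)] O=3 is one option consistent with column 1 (P + O ≡ T (mod 10), carry-in 0) — take it ⇒ O=3.
Step 3. [C] C is the leading digit of a 6-digit sum of two 5-digit numbers; the final carry is exactly 1. So C=1.
Step 4. [col 1: P + O ≡ T (mod 10)] column 1 reads P+O+carry(0)=T with P=5, O=3; with digits 1,3,5 already taken and all letters distinct, the only value for T is 8, so T=8.
Step 5. [col 2: C + O ≡ F (mod 10)] from column 2 (C=1, O=3, carry-in 0, digits 1,3,5,8 already taken and all letters distinct): F must equal 4, so F=4.
Step 6. [col 4: M + O ≡ B (mod 10)] column 4 (M + O ≡ B (mod 10), carry-in 1) doesn't pin M yet; pick M=6 and continue ⇒ M=6.
Step 7. [col 4: M + O ≡ B (mod 10)] column 4 reads M+O+carry(1)=B with M=6, O=3; with digits 1,3,4,5,6,8 already taken and all letters distinct, the only value for B is 0. So B=0.
Step 8. [col 5: P + M ≡ U (mod 10)] column 5: given P=5, M=6, carry-in 1, and digits 0,1,3,4,5,6,8 already taken and all letters distinct, P+M≡U (mod 10) forces U=2. So U=2.

Answer: B=0, C=1, F=4, M=6, O=3, P=5, T=8, U=2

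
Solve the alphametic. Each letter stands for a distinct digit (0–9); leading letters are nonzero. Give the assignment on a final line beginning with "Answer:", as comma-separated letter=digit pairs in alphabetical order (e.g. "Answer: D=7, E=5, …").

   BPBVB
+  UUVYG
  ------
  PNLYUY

Step 1. [col 1: B + G ≡ Y (mod 10)] column 1 (B + G ≡ Y (mod 10), carry-in 0) doesn't pin B yet; pick B=8 and continue ⇒ B=8.
Step 2. [col 1: B + G ≡ Y (mod 10)] G=7 is one option consistent with column 1 (B + G ≡ Y (mod 10), carry-in 0) — take it ⇒ G=7.
Step 3. [P] P is the leading digit of a 6-digit sum of two 5-digit numbers; the final carry is exactly 1. So P=1.
Step 4. [col 1: B + G ≡ Y (mod 10)] column 1: given B=8, G=7, carry-in 0, and digits 1,7,8 already taken and all letters distinct, B+G≡Y (mod 10) forces Y=5, so Y=5.
Step 5. [col 2: V + Y ≡ U (mod 10)] several values work for U in column 2 (V + Y ≡ U (mod 10), carry-in 1); try U=2. So U=2.
Step 6. [col 2: V + Y ≡ U (mod 10)] column 2 reads V+Y+carry(1)=U with Y=5, U=2; with digits 1,2,5,7,8 already taken and all letters distinct, the only value for V is 6, so V=6.
Step 7. [col 4: P + U ≡ L (mod 10)] column 4: given P=1, U=2, carry-in 1, and digits 1,2,5,6,7,8 already taken and all letters distinct, P+U≡L (mod 10) forces L=4 ⇒ L=4.
Step 8. [col 5: B + U ≡ N (mod 10)] from column 5 (B=8, U=2, carry-in 0, digits 1,2,4,5,6,7,8 already taken and all letters distinct): N must equal 0 ⇒ N=0.

Answer: B=8, G=7, L=4, N=0, P=1, U=2, V=6, Y=5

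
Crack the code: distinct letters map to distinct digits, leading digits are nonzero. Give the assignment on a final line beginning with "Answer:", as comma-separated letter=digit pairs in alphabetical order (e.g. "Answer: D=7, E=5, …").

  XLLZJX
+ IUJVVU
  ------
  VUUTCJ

Step 1. [col 1: X + U ≡ J (mod 10)] U=5 is one option consistent with column 1 (X + U ≡ J (mod 10), carry-in 0) — take it, so U=5.
Step 2. [col 1: X + U ≡ J (mod 10)] X=1 is one option consistent with column 1 (X + U ≡ J (mod 10), carry-in 0) — take it. So X=1.
Step 3. [col 1: X + U ≡ J (mod 10)] column 1 reads X+U+carry(0)=J with X=1, U=5; with digits 1,5 already taken and all letters distinct, the only value for J is 6, so J=6.
Step 4. [col 2: J + V ≡ C (mod 10)] no forcing yet in column 2 (carry-in 0); C=0 is free and consistent — try it. So C=0.
Step 5. [col 2: J + V ≡ C (mod 10)] from column 2 (J=6, C=0, carry-in 0, digits 0,1,5,6 already taken and all letters distinct): V must equal 4 ⇒ V=4.
Step 6. [col 3: Z + V ≡ T (mod 10)] no forcing yet in column 3 (carry-in 1); Z=3 is free and consistent — try it ⇒ Z=3.
Step 7. [col 3: Z + V ≡ T (mod 10)] column 3: given Z=3, V=4, carry-in 1, and digits 0,1,3,4,5,6 already taken and all letters distinct, Z+V≡T (mod 10) forces T=8, so T=8.
Step 8. [col 4: L + J ≡ U (mod 10)] from column 4 (J=6, U=5, carry-in 0, digits 0,1,3,4,5,6,8 already taken and all letters distinct): L must equal 9 ⇒ L=9.
Step 9. [col 6: X + I ≡ V (mod 10)] in column 6 we have X+I≡V with carry-in 1; given X=1, V=4 and digits 0,1,3,4,5,6,8,9 already taken and all letters distinct, that pins I to 2, so I=2.

Answer: C=0, I=2, J=6, L=9, T=8, U=5, V=4, X=1, Z=3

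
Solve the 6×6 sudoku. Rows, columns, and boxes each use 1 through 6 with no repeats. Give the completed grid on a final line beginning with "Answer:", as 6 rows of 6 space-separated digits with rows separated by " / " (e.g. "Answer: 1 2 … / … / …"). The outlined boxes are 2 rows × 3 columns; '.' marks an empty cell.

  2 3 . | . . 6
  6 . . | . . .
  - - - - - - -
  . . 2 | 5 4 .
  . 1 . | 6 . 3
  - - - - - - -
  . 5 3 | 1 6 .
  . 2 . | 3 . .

Step 1. [r5c1∈{4}] r5c1's peers cover all but 4. So r5c1=4.
Step 2. [r2c2∈{4}] r2c2's peers cover all but 4 ⇒ r2c2=4.
Step 3. [r2c5∈{1,2,3,5}] across row 2, 3 lands solely at r2c5, so r2c5=3.
Step 4. [r1c5∈{1,5}] 1 has one home in col 5: r1c5 ⇒ r1c5=1.
Step 5. [r2c6∈{2,5}] box 2 places 5 nowhere but r2c6. So r2c6=5.
Step 6. [r6c1∈{1}] r6c1's peers cover all but 1. So r6c1=1.
Step 7. [r4c1∈{5}] r4c1's peers cover all but 5, so r4c1=5.
Step 8. [r3c6∈{1}] nothing but 1 survives at r3c6, so r3c6=1.
Step 9. [r6c3∈{6}] r6c3 has the single candidate 6. So r6c3=6.
Step 10. [r1c4∈{4}] only 4 remains possible at r1c4 ⇒ r1c4=4.
Step 11. [r2c3∈{1}] nothing but 1 survives at r2c3 ⇒ r2c3=1.
Step 12. [r6c5∈{5}] nothing but 5 survives at r6c5, so r6c5=5.
Step 13. [r4c5∈{2}] r4c5 is down to just 2. So r4c5=2.
Step 14. [r1c3∈{5}] only 5 remains possible at r1c3. So r1c3=5.
Step 15. [r2c4∈{2}] r2c4 is down to just 2, so r2c4=2.
Step 16. [r3c2∈{6}] nothing but 6 survives at r3c2, so r3c2=6.
Step 17. [r4c3∈{4}] r4c3 is down to just 4 ⇒ r4c3=4.
Step 18. [r3c1∈{3}] only 3 remains possible at r3c1. So r3c1=3.
Step 19. [r6c6∈{4}] nothing but 4 survives at r6c6 ⇒ r6c6=4.
Step 20. [r5c6∈{2}] nothing but 2 survives at r5c6. So r5c6=2.

Answer: 2 3 5 4 1 6 / 6 4 1 2 3 5 / 3 6 2 5 4 1 / 5 1 4 6 2 3 / 4 5 3 1 6 2 / 1 2 6 3 5 4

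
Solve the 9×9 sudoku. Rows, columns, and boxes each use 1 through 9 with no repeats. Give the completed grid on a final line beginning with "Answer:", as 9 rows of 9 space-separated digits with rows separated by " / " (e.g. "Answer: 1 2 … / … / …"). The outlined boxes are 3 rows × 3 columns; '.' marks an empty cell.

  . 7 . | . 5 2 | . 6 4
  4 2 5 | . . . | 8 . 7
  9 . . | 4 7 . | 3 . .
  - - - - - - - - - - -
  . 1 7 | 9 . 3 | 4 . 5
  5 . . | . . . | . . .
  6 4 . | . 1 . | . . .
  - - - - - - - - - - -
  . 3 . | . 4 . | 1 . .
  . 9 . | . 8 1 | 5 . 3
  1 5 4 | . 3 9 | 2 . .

Step 1. [r5c2∈{8}] r5c2 has the single candidate 8. So r5c2=8.
Step 2. [r4c1∈{2}] only 2 remains possible at r4c1 ⇒ r4c1=2.
Step 3. [r5c7∈{6,7,9}] r5c7 is the only open cell in col 7 admitting 6 ⇒ r5c7=6.
Step 4. [r6c7∈{7,9}] in col 7, 7 fits only at r6c7, so r6c7=7.
Step 5. [r5c5∈{2}] r5c5 is down to just 2 ⇒ r5c5=2.
Step 6. [r4c8∈{8}] r4c8's peers cover all but 8 ⇒ r4c8=8.
Step 7. [r5c4∈{7}] r5c4's peers cover all but 7 ⇒ r5c4=7.
Step 8. [r9c4∈{6}] r9c4's peers cover all but 6, so r9c4=6.
Step 9. [r8c3∈{2,6}] across row 8, 6 lands solely at r8c3 ⇒ r8c3=6.
Step 10. [r7c6∈{5,7}] in col 6, 7 fits only at r7c6 ⇒ r7c6=7.
Step 11. [r7c8∈{9}] r7c8 is down to just 9, so r7c8=9.
Step 12. [r2c8∈{1}] r2c8 is down to just 1, so r2c8=1.
Step 13. [r1c1∈{3,8}] 3 has one home in col 1: r1c1, so r1c1=3.
Step 14. [r3c3∈{1,8}] across row 3, 1 lands solely at r3c3, so r3c3=1.
Step 15. [r3c6∈{6,8}] in row 3, 8 fits only at r3c6, so r3c6=8.
Step 16. [r7c1∈{8}] r7c1's peers cover all but 8 ⇒ r7c1=8.
Step 17. [r5c8∈{3}] nothing but 3 survives at r5c8. So r5c8=3.
Step 18. [r5c3∈{9}] r5c3's peers cover all but 9 ⇒ r5c3=9.
Step 19. [r7c4∈{2,5}] in row 7, 5 fits only at r7c4 ⇒ r7c4=5.
Step 20. [r3c9∈{2}] only 2 remains possible at r3c9, so r3c9=2.
Step 21. [r9c8∈{7}] only 7 remains possible at r9c8. So r9c8=7.
Step 22. [r2c5∈{6,9}] across row 2, 9 lands solely at r2c5 ⇒ r2c5=9.
Step 23. [r8c4∈{2}] r8c4 has the single candidate 2 ⇒ r8c4=2.
Step 24. [r9c9∈{8}] only 8 remains possible at r9c9, so r9c9=8.
Step 25. [r3c2∈{6}] r3c2 is down to just 6 ⇒ r3c2=6.
Step 26. [r3c8∈{5}] only 5 remains possible at r3c8. So r3c8=5.
Step 27. [r4c5∈{6}] r4c5 is down to just 6. So r4c5=6.
Step 28. [r8c1∈{7}] only 7 remains possible at r8c1. So r8c1=7.
Step 29. [r6c3∈{3}] r6c3 is down to just 3, so r6c3=3.
Step 30. [r7c9∈{6}] r7c9 has the single candidate 6. So r7c9=6.
Step 31. [r1c3∈{8}] only 8 remains possible at r1c3, so r1c3=8.
Step 32. [r5c9∈{1}] r5c9's peers cover all but 1, so r5c9=1.
Step 33. [r2c4∈{3}] nothing but 3 survives at r2c4 ⇒ r2c4=3.
Step 34. [r6c9∈{9}] nothing but 9 survives at r6c9 ⇒ r6c9=9.
Step 35. [r8c8∈{4}] only 4 remains possible at r8c8 ⇒ r8c8=4.
Step 36. [r1c4∈{1}] r1c4's peers cover all but 1 ⇒ r1c4=1.
Step 37. [r2c6∈{6}] r2c6 has the single candidate 6 ⇒ r2c6=6.
Step 38. [r6c6∈{5}] only 5 remains possible at r6c6 ⇒ r6c6=5.
Step 39. [r6c8∈{2}] r6c8 has the single candidate 2, so r6c8=2.
Step 40. [r1c7∈{9}] only 9 remains possible at r1c7 ⇒ r1c7=9.
Step 41. [r7c3∈{2}] r7c3's peers cover all but 2. So r7c3=2.
Step 42. [r5c6∈{4}] r5c6's peers cover all but 4 ⇒ r5c6=4.
Step 43. [r6c4∈{8}] r6c4 has the single candidate 8, so r6c4=8.

Answer: 3 7 8 1 5 2 9 6 4 / 4 2 5 3 9 6 8 1 7 / 9 6 1 4 7 8 3 5 2 / 2 1 7 9 6 3 4 8 5 / 5 8 9 7 2 4 6 3 1 / 6 4 3 8 1 5 7 2 9 / 8 3 2 5 4 7 1 9 6 / 7 9 6 2 8 1 5 4 3 / 1 5 4 6 3 9 2 7 8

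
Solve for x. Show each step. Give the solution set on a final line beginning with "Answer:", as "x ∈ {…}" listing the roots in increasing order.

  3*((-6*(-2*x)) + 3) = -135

Step 1. [3*((-6*(-2*x)) + 3) = -135] divide by the outer 3 ⇒ div: (-6*(-2*x)) + 3 = -45.
Step 2. [(-6*(-2*x)) + 3 = -45] the outer +3 inverts by subtracting 3, so sub: -6*(-2*x) = -48.
Step 3. [-6*(-2*x) = -48] divide by the outer -6 ⇒ div: -2*x = 8.
Step 4. [-2*x = 8] -2 out front; divide by -2 ⇒ div: x = -4.

Answer: x ∈ {-4}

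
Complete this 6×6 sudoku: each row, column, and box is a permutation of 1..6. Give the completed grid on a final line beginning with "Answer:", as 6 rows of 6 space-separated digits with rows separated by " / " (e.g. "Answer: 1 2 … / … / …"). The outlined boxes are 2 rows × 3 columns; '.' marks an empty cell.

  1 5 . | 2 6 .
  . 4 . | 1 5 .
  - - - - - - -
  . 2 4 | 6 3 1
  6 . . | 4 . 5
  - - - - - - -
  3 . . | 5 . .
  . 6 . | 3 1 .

Step 1. [r1c6∈{3,4}] r1c6 is the only open cell in row 1 admitting 4 ⇒ r1c6=4.
Step 2. [r6c6∈{2}] r6c6 is down to just 2 ⇒ r6c6=2.
Step 3. [r1c3∈{3}] nothing but 3 survives at r1c3. So r1c3=3.
Step 4. [r5c2∈{1}] r5c2 is down to just 1, so r5c2=1.
Step 5. [r5c3∈{2}] r5c3's peers cover all but 2, so r5c3=2.
Step 6. [r6c3∈{5}] r6c3 has the single candidate 5. So r6c3=5.
Step 7. [r3c1∈{5}] only 5 remains possible at r3c1, so r3c1=5.
Step 8. [r5c6∈{6}] only 6 remains possible at r5c6 ⇒ r5c6=6.
Step 9. [r5c5∈{4}] r5c5's peers cover all but 4, so r5c5=4.
Step 10. [r4c5∈{2}] r4c5 is down to just 2, so r4c5=2.
Step 11. [r2c1∈{2}] nothing but 2 survives at r2c1. So r2c1=2.
Step 12. [r2c3∈{6}] r2c3's peers cover all but 6 ⇒ r2c3=6.
Step 13. [r2c6∈{3}] r2c6's peers cover all but 3 ⇒ r2c6=3.
Step 14. [r4c2∈{3}] only 3 remains possible at r4c2 ⇒ r4c2=3.
Step 15. [r4c3∈{1}] only 1 remains possible at r4c3, so r4c3=1.
Step 16. [r6c1∈{4}] nothing but 4 survives at r6c1. So r6c1=4.

Answer: 1 5 3 2 6 4 / 2 4 6 1 5 3 / 5 2 4 6 3 1 / 6 3 1 4 2 5 / 3 1 2 5 4 6 / 4 6 5 3 1 2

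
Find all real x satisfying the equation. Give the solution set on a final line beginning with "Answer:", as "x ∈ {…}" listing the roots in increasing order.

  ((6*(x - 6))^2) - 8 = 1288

Step 1. [((6*(x - 6))^2) - 8 = 1288] peel the -8: add 8 from each side. So sub: (6*(x - 6))^2 = 1296.
Step 2. [(6*(x - 6))^2 = 1296] LHS squared, RHS 1296 ≥ 0: apply √ (±) ⇒ sqrt: 6*(x - 6) = 36 or -36.
Step 3. [6*(x - 6) = 36 or -36] 6 out front; divide by 6 ⇒ div: x - 6 = 6 or -6.
Step 4. [x - 6 = 6 or -6] 6 comes off first (add 6), so sub: x = 12 or 0.

Answer: x ∈ {0, 12}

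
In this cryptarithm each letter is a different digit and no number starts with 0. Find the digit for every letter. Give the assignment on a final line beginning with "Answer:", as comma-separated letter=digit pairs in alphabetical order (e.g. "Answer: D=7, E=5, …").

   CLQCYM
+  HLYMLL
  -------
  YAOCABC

Step 1. [col 1: M + L ≡ C (mod 10)] column 1 (M + L ≡ C (mod 10), carry-in 0) doesn't pin C yet; pick C=4 and continue. So C=4.
Step 2. [col 1: M + L ≡ C (mod 10)] L=5 is one option consistent with column 1 (M + L ≡ C (mod 10), carry-in 0) — take it ⇒ L=5.
Step 3. [Y] the sum has 7 digits but both addends have 6; that extra leading digit Y is the final carry, namely 1, so Y=1.
Step 4. [col 1: M + L ≡ C (mod 10)] in column 1 we have M+L≡C with carry-in 0; given L=5, C=4 and digits 1,4,5 already taken and all letters distinct, that pins M to 9, so M=9.
Step 5. [col 2: Y + L ≡ B (mod 10)] from column 2 (Y=1, L=5, carry-in 1, digits 1,4,5,9 already taken and all letters distinct): B must equal 7 ⇒ B=7.
Step 6. [col 3: C + M ≡ A (mod 10)] column 3: given C=4, M=9, carry-in 0, and digits 1,4,5,7,9 already taken and all letters distinct, C+M≡A (mod 10) forces A=3. So A=3.
Step 7. [col 4: Q + Y ≡ C (mod 10)] column 4 reads Q+Y+carry(1)=C with Y=1, C=4; with digits 1,3,4,5,7,9 already taken and all letters distinct, the only value for Q is 2. So Q=2.
Step 8. [col 5: L + L ≡ O (mod 10)] in column 5 we have L+L≡O with carry-in 0; given L=5 and digits 1,2,3,4,5,7,9 already taken and all letters distinct, that pins O to 0. So O=0.
Step 9. [col 6: C + H ≡ A (mod 10)] column 6 reads C+H+carry(1)=A with C=4, A=3; with digits 0,1,2,3,4,5,7,9 already taken and all letters distinct, the only value for H is 8, so H=8.

Answer: A=3, B=7, C=4, H=8, L=5, M=9, O=0, Q=2, Y=1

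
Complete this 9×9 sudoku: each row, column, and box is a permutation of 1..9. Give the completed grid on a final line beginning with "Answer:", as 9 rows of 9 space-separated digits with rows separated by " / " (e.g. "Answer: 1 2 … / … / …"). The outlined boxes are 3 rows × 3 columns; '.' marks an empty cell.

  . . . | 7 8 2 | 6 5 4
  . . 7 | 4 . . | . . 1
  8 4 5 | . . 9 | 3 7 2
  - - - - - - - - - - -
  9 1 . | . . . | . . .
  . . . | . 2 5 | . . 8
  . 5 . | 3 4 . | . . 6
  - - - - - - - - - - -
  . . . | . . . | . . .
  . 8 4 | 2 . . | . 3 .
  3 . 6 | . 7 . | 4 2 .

Step 1. [r4c5∈{6}] r4c5 has the single candidate 6 ⇒ r4c5=6.
Step 2. [r9c2∈{9}] r9c2 is down to just 9 ⇒ r9c2=9.
Step 3. [r9c9∈{5}] nothing but 5 survives at r9c9, so r9c9=5.
Step 4. [r7c4∈{1,5,6,8,9}] 5 has one home in col 4: r7c4 ⇒ r7c4=5.
Step 5. [r4c4∈{8}] only 8 remains possible at r4c4 ⇒ r4c4=8.
Step 6. [r9c4∈{1}] r9c4 is down to just 1 ⇒ r9c4=1.
Step 7. [r7c8∈{1,6,8,9}] r7c8 is the only open cell in col 8 admitting 6, so r7c8=6.
Step 8. [r7c7∈{1,7,8,9}] r7c7 is the only open cell in box 9 admitting 8 ⇒ r7c7=8.
Step 9. [r8c7∈{1,7,9}] across box 9, 1 lands solely at r8c7 ⇒ r8c7=1.
Step 10. [r5c1∈{4,6,7}] across col 1, 4 lands solely at r5c1, so r5c1=4.
Step 11. [r4c6∈{7}] r4c6 is down to just 7, so r4c6=7.
Step 12. [r5c2∈{3,6,7}] across row 5, 6 lands solely at r5c2 ⇒ r5c2=6.
Step 13. [r6c1∈{2,7}] box 4 places 7 nowhere but r6c1. So r6c1=7.
Step 14. [r2c7∈{9}] nothing but 9 survives at r2c7, so r2c7=9.
Step 15. [r1c3∈{1,3,9}] row 1 places 9 nowhere but r1c3 ⇒ r1c3=9.
Step 16. [r7c3∈{1,2}] 1 has one home in col 3: r7c3. So r7c3=1.
Step 17. [r8c9∈{7,9}] 7 has one home in row 8: r8c9, so r8c9=7.
Step 18. [r6c7∈{2}] r6c7 has the single candidate 2. So r6c7=2.
Step 19. [r5c8∈{1,9}] in row 5, 1 fits only at r5c8 ⇒ r5c8=1.
Step 20. [r7c1∈{2}] r7c1 has the single candidate 2. So r7c1=2.
Step 21. [r4c3∈{2,3}] r4c3 is the only open cell in row 4 admitting 2. So r4c3=2.
Step 22. [r3c4∈{6}] only 6 remains possible at r3c4 ⇒ r3c4=6.
Step 23. [r2c6∈{3}] r2c6 has the single candidate 3. So r2c6=3.
Step 24. [r7c9∈{9}] r7c9 has the single candidate 9. So r7c9=9.
Step 25. [r7c2∈{7}] r7c2 has the single candidate 7. So r7c2=7.
Step 26. [r8c6∈{6}] only 6 remains possible at r8c6, so r8c6=6.
Step 27. [r5c3∈{3}] nothing but 3 survives at r5c3, so r5c3=3.
Step 28. [r4c7∈{5}] nothing but 5 survives at r4c7, so r4c7=5.
Step 29. [r3c5∈{1}] r3c5 has the single candidate 1, so r3c5=1.
Step 30. [r2c1∈{6}] r2c1 has the single candidate 6, so r2c1=6.
Step 31. [r5c4∈{9}] r5c4's peers cover all but 9, so r5c4=9.
Step 32. [r1c1∈{1}] nothing but 1 survives at r1c1, so r1c1=1.
Step 33. [r4c9∈{3}] r4c9's peers cover all but 3, so r4c9=3.
Step 34. [r7c6∈{4}] r7c6 is down to just 4. So r7c6=4.
Step 35. [r4c8∈{4}] nothing but 4 survives at r4c8, so r4c8=4.
Step 36. [r5c7∈{7}] r5c7 has the single candidate 7. So r5c7=7.
Step 37. [r9c6∈{8}] only 8 remains possible at r9c6 ⇒ r9c6=8.
Step 38. [r6c6∈{1}] only 1 remains possible at r6c6 ⇒ r6c6=1.
Step 39. [r6c8∈{9}] r6c8 has the single candidate 9. So r6c8=9.
Step 40. [r7c5∈{3}] only 3 remains possible at r7c5, so r7c5=3.
Step 41. [r2c5∈{5}] nothing but 5 survives at r2c5, so r2c5=5.
Step 42. [r8c1∈{5}] r8c1's peers cover all but 5, so r8c1=5.
Step 43. [r1c2∈{3}] r1c2 has the single candidate 3 ⇒ r1c2=3.
Step 44. [r8c5∈{9}] only 9 remains possible at r8c5, so r8c5=9.
Step 45. [r2c2∈{2}] nothing but 2 survives at r2c2, so r2c2=2.
Step 46. [r6c3∈{8}] nothing but 8 survives at r6c3, so r6c3=8.
Step 47. [r2c8∈{8}] r2c8's peers cover all but 8. So r2c8=8.

Answer: 1 3 9 7 8 2 6 5 4 / 6 2 7 4 5 3 9 8 1 / 8 4 5 6 1 9 3 7 2 / 9 1 2 8 6 7 5 4 3 / 4 6 3 9 2 5 7 1 8 / 7 5 8 3 4 1 2 9 6 / 2 7 1 5 3 4 8 6 9 / 5 8 4 2 9 6 1 3 7 / 3 9 6 1 7 8 4 2 5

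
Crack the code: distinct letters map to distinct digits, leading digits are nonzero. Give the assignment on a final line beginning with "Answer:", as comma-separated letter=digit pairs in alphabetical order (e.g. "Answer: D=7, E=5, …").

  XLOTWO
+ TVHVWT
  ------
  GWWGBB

Step 1. [col 1: O + T ≡ B (mod 10)] T=1 is one option consistent with column 1 (O + T ≡ B (mod 10), carry-in 0) — take it, so T=1.
Step 2. [col 1: O + T ≡ B (mod 10)] B=8 is one option consistent with column 1 (O + T ≡ B (mod 10), carry-in 0) — take it, so B=8.
Step 3. [col 1: O + T ≡ B (mod 10)] from column 1 (T=1, B=8, carry-in 0, digits 1,8 already taken and all letters distinct): O must equal 7 ⇒ O=7.
Step 4. [col 2: W + W ≡ B (mod 10)] W=9 is one option consistent with column 2 (W + W ≡ B (mod 10), carry-in 0) — take it ⇒ W=9.
Step 5. [col 3: T + V ≡ G (mod 10)] several values work for G in column 3 (T + V ≡ G (mod 10), carry-in 1); try G=5. So G=5.
Step 6. [col 3: T + V ≡ G (mod 10)] in column 3 we have T+V≡G with carry-in 1; given T=1, G=5 and digits 1,5,7,8,9 already taken and all letters distinct, that pins V to 3, so V=3.
Step 7. [col 4: O + H ≡ W (mod 10)] column 4 reads O+H+carry(0)=W with O=7, W=9; with digits 1,3,5,7,8,9 already taken and all letters distinct, the only value for H is 2, so H=2.
Step 8. [col 5: L + V ≡ W (mod 10)] in column 5 we have L+V≡W with carry-in 0; given V=3, W=9 and digits 1,2,3,5,7,8,9 already taken and all letters distinct, that pins L to 6. So L=6.
Step 9. [col 6: X + T ≡ G (mod 10)] in column 6 we have X+T≡G with carry-in 0; given T=1, G=5 and digits 1,2,3,5,6,7,8,9 already taken and all letters distinct, that pins X to 4. So X=4.

Answer: B=8, G=5, H=2, L=6, O=7, T=1, V=3, W=9, X=4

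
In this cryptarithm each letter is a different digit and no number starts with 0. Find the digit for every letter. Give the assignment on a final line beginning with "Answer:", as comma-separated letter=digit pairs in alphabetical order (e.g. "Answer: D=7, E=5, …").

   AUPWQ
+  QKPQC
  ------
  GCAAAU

Step 1. [G] the sum has 6 digits but both addends have 5; that extra leading digit G is the final carry, namely 1, so G=1.
Step 2. [col 1: Q + C ≡ U (mod 10)] C=5 is one option consistent with column 1 (Q + C ≡ U (mod 10), carry-in 0) — take it, so C=5.
Step 3. [col 1: Q + C ≡ U (mod 10)] U=2 is one option consistent with column 1 (Q + C ≡ U (mod 10), carry-in 0) — take it ⇒ U=2.
Step 4. [col 1: Q + C ≡ U (mod 10)] column 1: given C=5, U=2, carry-in 0, and digits 1,2,5 already taken and all letters distinct, Q+C≡U (mod 10) forces Q=7, so Q=7.
Step 5. [col 2: W + Q ≡ A (mod 10)] no forcing yet in column 2 (carry-in 1); A=8 is free and consistent — try it, so A=8.
Step 6. [col 2: W + Q ≡ A (mod 10)] column 2 reads W+Q+carry(1)=A with Q=7, A=8; with digits 1,2,5,7,8 already taken and all letters distinct, the only value for W is 0, so W=0.
Step 7. [col 3: P + P ≡ A (mod 10)] several values work for P in column 3 (P + P ≡ A (mod 10), carry-in 0); try P=4 ⇒ P=4.
Step 8. [col 4: U + K ≡ A (mod 10)] in column 4 we have U+K≡A with carry-in 0; given U=2, A=8 and digits 0,1,2,4,5,7,8 already taken and all letters distinct, that pins K to 6. So K=6.

Answer: A=8, C=5, G=1, K=6, P=4, Q=7, U=2, W=0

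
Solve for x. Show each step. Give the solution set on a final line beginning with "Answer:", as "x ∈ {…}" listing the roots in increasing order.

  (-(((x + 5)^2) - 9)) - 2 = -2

Step 1. [(-(((x + 5)^2) - 9)) - 2 = -2] add 2: x sits inside (… - 2). So sub: -(((x + 5)^2) - 9) = 0.
Step 2. [-(((x + 5)^2) - 9) = 0] flip signs both sides. So neg: ((x + 5)^2) - 9 = 0.
Step 3. [((x + 5)^2) - 9 = 0] peel the -9: add 9 from each side, so sub: (x + 5)^2 = 9.
Step 4. [(x + 5)^2 = 9] √ both sides: 9 ≥ 0 gives two branches, so sqrt: x + 5 = 3 or -3.
Step 5. [x + 5 = 3 or -3] +5 is outermost — subtract 5 both sides. So sub: x = -2 or -8.

Answer: x ∈ {-8, -2}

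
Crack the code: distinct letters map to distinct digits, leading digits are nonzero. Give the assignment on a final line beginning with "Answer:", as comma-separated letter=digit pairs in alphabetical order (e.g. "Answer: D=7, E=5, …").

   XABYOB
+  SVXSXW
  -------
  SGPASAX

Step 1. [S] S is the leading digit of a 7-digit sum of two 6-digit numbers; the final carry is exactly 1, so S=1.
Step 2. [col 1: B + W ≡ X (mod 10)] column 1 (B + W ≡ X (mod 10), carry-in 0) doesn't pin W yet; pick W=3 and continue, so W=3.
Step 3. [col 1: B + W ≡ X (mod 10)] column 1 (B + W ≡ X (mod 10), carry-in 0) doesn't pin B yet; pick B=5 and continue. So B=5.
Step 4. [col 1: B + W ≡ X (mod 10)] from column 1 (B=5, W=3, carry-in 0, digits 1,3,5 already taken and all letters distinct): X must equal 8 ⇒ X=8.
Step 5. [col 2: O + X ≡ A (mod 10)] no forcing yet in column 2 (carry-in 0); O=6 is free and consistent — try it. So O=6.
Step 6. [col 2: O + X ≡ A (mod 10)] from column 2 (O=6, X=8, carry-in 0, digits 1,3,5,6,8 already taken and all letters distinct): A must equal 4 ⇒ A=4.
Step 7. [col 3: Y + S ≡ S (mod 10)] from column 3 (S=1, carry-in 1, digits 1,3,4,5,6,8 already taken and all letters distinct): Y must equal 9 ⇒ Y=9.
Step 8. [col 5: A + V ≡ P (mod 10)] several values work for V in column 5 (A + V ≡ P (mod 10), carry-in 1); try V=7. So V=7.
Step 9. [col 5: A + V ≡ P (mod 10)] column 5 reads A+V+carry(1)=P with A=4, V=7; with digits 1,3,4,5,6,7,8,9 already taken and all letters distinct, the only value for P is 2 ⇒ P=2.
Step 10. [col 6: X + S ≡ G (mod 10)] in column 6 we have X+S≡G with carry-in 1; given X=8, S=1 and digits 1,2,3,4,5,6,7,8,9 already taken and all letters distinct, that pins G to 0 ⇒ G=0.

Answer: A=4, B=5, G=0, O=6, P=2, S=1, V=7, W=3, X=8, Y=9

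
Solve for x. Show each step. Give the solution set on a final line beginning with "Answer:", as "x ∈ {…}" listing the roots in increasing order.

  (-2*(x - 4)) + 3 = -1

Step 1. [(-2*(x - 4)) + 3 = -1] +3 is outermost — subtract 3 both sides, so sub: -2*(x - 4) = -4.
Step 2. [-2*(x - 4) = -4] leading coefficient -2: divide by -2. So div: x - 4 = 2.
Step 3. [x - 4 = 2] peel the -4: add 4 from each side, so sub: x = 6.

Answer: x ∈ {6}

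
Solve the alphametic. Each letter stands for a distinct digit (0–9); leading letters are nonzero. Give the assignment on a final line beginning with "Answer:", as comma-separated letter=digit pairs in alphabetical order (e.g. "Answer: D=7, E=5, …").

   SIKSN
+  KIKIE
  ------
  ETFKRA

Step 1. [col 1: N + E ≡ A (mod 10)] no forcing yet in column 1 (carry-in 0); E=1 is free and consistent — try it, so E=1.
Step 2. [col 1: N + E ≡ A (mod 10)] column 1 (N + E ≡ A (mod 10), carry-in 0) doesn't pin N yet; pick N=3 and continue. So N=3.
Step 3. [col 1: N + E ≡ A (mod 10)] from column 1 (N=3, E=1, carry-in 0, digits 1,3 already taken and all letters distinct): A must equal 4 ⇒ A=4.
Step 4. [col 2: S + I ≡ R (mod 10)] no forcing yet in column 2 (carry-in 0); S=8 is free and consistent — try it, so S=8.
Step 5. [col 2: S + I ≡ R (mod 10)] no forcing yet in column 2 (carry-in 0); I=2 is free and consistent — try it, so I=2.
Step 6. [col 2: S + I ≡ R (mod 10)] from column 2 (S=8, I=2, carry-in 0, digits 1,2,3,4,8 already taken and all letters distinct): R must equal 0, so R=0.
Step 7. [col 3: K + K ≡ K (mod 10)] in column 3 we have K+K≡K with carry-in 1; given nothing yet and digits 0,1,2,3,4,8 already taken and all letters distinct, that pins K to 9. So K=9.
Step 8. [col 4: I + I ≡ F (mod 10)] in column 4 we have I+I≡F with carry-in 1; given I=2 and digits 0,1,2,3,4,8,9 already taken and all letters distinct, that pins F to 5 ⇒ F=5.
Step 9. [col 5: S + K ≡ T (mod 10)] from column 5 (S=8, K=9, carry-in 0, digits 0,1,2,3,4,5,8,9 already taken and all letters distinct): T must equal 7 ⇒ T=7.

Answer: A=4, E=1, F=5, I=2, K=9, N=3, R=0, S=8, T=7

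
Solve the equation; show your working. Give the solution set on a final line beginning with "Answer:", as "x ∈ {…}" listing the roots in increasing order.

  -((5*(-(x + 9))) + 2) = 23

Step 1. [-((5*(-(x + 9))) + 2) = 23] leading − — multiply by −1. So neg: (5*(-(x + 9))) + 2 = -23.
Step 2. [(5*(-(x + 9))) + 2 = -23] +2 is outermost — subtract 2 both sides ⇒ sub: 5*(-(x + 9)) = -25.
Step 3. [5*(-(x + 9)) = -25] leading coefficient 5: divide by 5 ⇒ div: -(x + 9) = -5.
Step 4. [-(x + 9) = -5] LHS negated; negate both sides. So neg: x + 9 = 5.
Step 5. [x + 9 = 5] +9 is outermost — subtract 9 both sides, so sub: x = -4.

Answer: x ∈ {-4}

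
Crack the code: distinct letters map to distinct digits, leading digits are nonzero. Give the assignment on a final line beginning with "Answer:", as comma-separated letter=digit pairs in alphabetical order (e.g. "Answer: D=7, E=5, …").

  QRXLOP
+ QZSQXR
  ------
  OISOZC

Step 1. [col 1: P + R ≡ C (mod 10)] several values work for R in column 1 (P + R ≡ C (mod 10), carry-in 0); try R=8. So R=8.
Step 2. [col 1: P + R ≡ C (mod 10)] P=9 is one option consistent with column 1 (P + R ≡ C (mod 10), carry-in 0) — take it. So P=9.
Step 3. [col 1: P + R ≡ C (mod 10)] from column 1 (P=9, R=8, carry-in 0, digits 8,9 already taken and all letters distinct): C must equal 7. So C=7.
Step 4. [col 2: O + X ≡ Z (mod 10)] O=5 is one option consistent with column 2 (O + X ≡ Z (mod 10), carry-in 1) — take it ⇒ O=5.
Step 5. [col 2: O + X ≡ Z (mod 10)] several values work for X in column 2 (O + X ≡ Z (mod 10), carry-in 1); try X=0 ⇒ X=0.
Step 6. [col 2: O + X ≡ Z (mod 10)] from column 2 (O=5, X=0, carry-in 1, digits 0,5,7,8,9 already taken and all letters distinct): Z must equal 6 ⇒ Z=6.
Step 7. [col 3: L + Q ≡ O (mod 10)] no forcing yet in column 3 (carry-in 0); Q=2 is free and consistent — try it. So Q=2.
Step 8. [col 3: L + Q ≡ O (mod 10)] from column 3 (Q=2, O=5, carry-in 0, digits 0,2,5,6,7,8,9 already taken and all letters distinct): L must equal 3 ⇒ L=3.
Step 9. [col 4: X + S ≡ S (mod 10)] column 4 (X + S ≡ S (mod 10), carry-in 0) doesn't pin S yet; pick S=1 and continue, so S=1.
Step 10. [col 5: R + Z ≡ I (mod 10)] in column 5 we have R+Z≡I with carry-in 0; given R=8, Z=6 and digits 0,1,2,3,5,6,7,8,9 already taken and all letters distinct, that pins I to 4 ⇒ I=4.

Answer: C=7, I=4, L=3, O=5, P=9, Q=2, R=8, S=1, X=0, Z=6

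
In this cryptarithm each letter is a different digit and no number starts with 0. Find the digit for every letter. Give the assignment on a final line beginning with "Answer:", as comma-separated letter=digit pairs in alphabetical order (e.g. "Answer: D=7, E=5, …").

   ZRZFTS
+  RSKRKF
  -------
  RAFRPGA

Step 1. [col 1: S + F ≡ A (mod 10)] no forcing yet in column 1 (carry-in 0); F=6 is free and consistent — try it. So F=6.
Step 2. [col 1: S + F ≡ A (mod 10)] column 1 (S + F ≡ A (mod 10), carry-in 0) doesn't pin S yet; pick S=4 and continue. So S=4.
Step 3. [col 1: S + F ≡ A (mod 10)] column 1 reads S+F+carry(0)=A with S=4, F=6; with digits 4,6 already taken and all letters distinct, the only value for A is 0, so A=0.
Step 4. [R] the sum has 7 digits but both addends have 6; that extra leading digit R is the final carry, namely 1 ⇒ R=1.
Step 5. [col 2: T + K ≡ G (mod 10)] K=2 is one option consistent with column 2 (T + K ≡ G (mod 10), carry-in 1) — take it. So K=2.
Step 6. [col 2: T + K ≡ G (mod 10)] from column 2 (K=2, carry-in 1, digits 0,1,2,4,6 already taken and all letters distinct): G must equal 8. So G=8.
Step 7. [col 2: T + K ≡ G (mod 10)] from column 2 (K=2, G=8, carry-in 1, digits 0,1,2,4,6,8 already taken and all letters distinct): T must equal 5. So T=5.
Step 8. [col 3: F + R ≡ P (mod 10)] column 3 reads F+R+carry(0)=P with F=6, R=1; with digits 0,1,2,4,5,6,8 already taken and all letters distinct, the only value for P is 7, so P=7.
Step 9. [col 4: Z + K ≡ R (mod 10)] column 4: given K=2, R=1, carry-in 0, and digits 0,1,2,4,5,6,7,8 already taken and all letters distinct, Z+K≡R (mod 10) forces Z=9. So Z=9.

Answer: A=0, F=6, G=8, K=2, P=7, R=1, S=4, T=5, Z=9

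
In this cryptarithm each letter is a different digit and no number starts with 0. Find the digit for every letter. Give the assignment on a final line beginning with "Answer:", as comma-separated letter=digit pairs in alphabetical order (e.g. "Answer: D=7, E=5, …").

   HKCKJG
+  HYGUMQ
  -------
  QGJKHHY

Step 1. [col 1: G + Q ≡ Y (mod 10)] column 1 (G + Q ≡ Y (mod 10), carry-in 0) doesn't pin G yet; pick G=5 and continue. So G=5.
Step 2. [col 1: G + Q ≡ Y (mod 10)] Q=1 is one option consistent with column 1 (G + Q ≡ Y (mod 10), carry-in 0) — take it, so Q=1.
Step 3. [col 1: G + Q ≡ Y (mod 10)] column 1 reads G+Q+carry(0)=Y with G=5, Q=1; with digits 1,5 already taken and all letters distinct, the only value for Y is 6 ⇒ Y=6.
Step 4. [col 2: J + M ≡ H (mod 10)] no forcing yet in column 2 (carry-in 0); J=4 is free and consistent — try it ⇒ J=4.
Step 5. [col 2: J + M ≡ H (mod 10)] H=7 is one option consistent with column 2 (J + M ≡ H (mod 10), carry-in 0) — take it. So H=7.
Step 6. [col 2: J + M ≡ H (mod 10)] in column 2 we have J+M≡H with carry-in 0; given J=4, H=7 and digits 1,4,5,6,7 already taken and all letters distinct, that pins M to 3. So M=3.
Step 7. [col 3: K + U ≡ H (mod 10)] no forcing yet in column 3 (carry-in 0); K=8 is free and consistent — try it. So K=8.
Step 8. [col 3: K + U ≡ H (mod 10)] column 3: given K=8, H=7, carry-in 0, and digits 1,3,4,5,6,7,8 already taken and all letters distinct, K+U≡H (mod 10) forces U=9, so U=9.
Step 9. [col 4: C + G ≡ K (mod 10)] in column 4 we have C+G≡K with carry-in 1; given G=5, K=8 and digits 1,3,4,5,6,7,8,9 already taken and all letters distinct, that pins C to 2. So C=2.

Answer: C=2, G=5, H=7, J=4, K=8, M=3, Q=1, U=9, Y=6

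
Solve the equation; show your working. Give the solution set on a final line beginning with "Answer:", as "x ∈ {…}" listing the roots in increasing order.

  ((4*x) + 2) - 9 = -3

Step 1. [((4*x) + 2) - 9 = -3] 9 comes off first (add 9) ⇒ sub: (4*x) + 2 = 6.
Step 2. [(4*x) + 2 = 6] peel the +2: subtract 2 from each side ⇒ sub: 4*x = 4.
Step 3. [4*x = 4] divide by the outer 4. So div: x = 1.

Answer: x ∈ {1}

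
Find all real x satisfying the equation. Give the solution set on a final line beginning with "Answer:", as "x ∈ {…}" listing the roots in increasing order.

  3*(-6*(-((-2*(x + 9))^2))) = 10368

Step 1. [3*(-6*(-((-2*(x + 9))^2))) = 10368] 3 out front; divide by 3 ⇒ div: -6*(-((-2*(x + 9))^2)) = 3456.
Step 2. [-6*(-((-2*(x + 9))^2)) = 3456] LHS = -6·(…); ÷-6 both sides ⇒ div: -((-2*(x + 9))^2) = -576.
Step 3. [-((-2*(x + 9))^2) = -576] flip signs both sides. So neg: (-2*(x + 9))^2 = 576.
Step 4. [(-2*(x + 9))^2 = 576] √ both sides: 576 ≥ 0 gives two branches, so sqrt: -2*(x + 9) = 24 or -24.
Step 5. [-2*(x + 9) = 24 or -24] leading coefficient -2: divide by -2 ⇒ div: x + 9 = -12 or 12.
Step 6. [x + 9 = -12 or 12] 9 comes off first (subtract 9). So sub: x = -21 or 3.

Answer: x ∈ {-21, 3}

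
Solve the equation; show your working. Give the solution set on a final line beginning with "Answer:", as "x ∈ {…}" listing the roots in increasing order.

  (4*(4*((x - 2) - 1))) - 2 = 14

Step 1. [(4*(4*((x - 2) - 1))) - 2 = 14] -2 is outermost — add 2 both sides, so sub: 4*(4*((x - 2) - 1)) = 16.
Step 2. [4*(4*((x - 2) - 1)) = 16] leading coefficient 4: divide by 4, so div: 4*((x - 2) - 1) = 4.
Step 3. [4*((x - 2) - 1) = 4] LHS = 4·(…); ÷4 both sides, so div: (x - 2) - 1 = 1.
Step 4. [(x - 2) - 1 = 1] add 1: x sits inside (… - 1), so sub: x - 2 = 2.
Step 5. [x - 2 = 2] -2 is outermost — add 2 both sides ⇒ sub: x = 4.

Answer: x ∈ {4}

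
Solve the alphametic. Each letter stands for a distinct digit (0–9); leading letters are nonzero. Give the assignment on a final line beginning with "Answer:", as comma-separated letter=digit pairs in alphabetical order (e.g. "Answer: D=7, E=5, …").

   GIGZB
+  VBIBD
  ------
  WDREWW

Step 1. [col 1: B + D ≡ W (mod 10)] several values work for B in column 1 (B + D ≡ W (mod 10), carry-in 0); try B=6 ⇒ B=6.
Step 2. [col 1: B + D ≡ W (mod 10)] several values work for W in column 1 (B + D ≡ W (mod 10), carry-in 0); try W=1. So W=1.
Step 3. [col 1: B + D ≡ W (mod 10)] from column 1 (B=6, W=1, carry-in 0, digits 1,6 already taken and all letters distinct): D must equal 5, so D=5.
Step 4. [col 2: Z + B ≡ W (mod 10)] in column 2 we have Z+B≡W with carry-in 1; given B=6, W=1 and digits 1,5,6 already taken and all letters distinct, that pins Z to 4, so Z=4.
Step 5. [col 3: G + I ≡ E (mod 10)] E=0 is one option consistent with column 3 (G + I ≡ E (mod 10), carry-in 1) — take it, so E=0.
Step 6. [col 3: G + I ≡ E (mod 10)] no forcing yet in column 3 (carry-in 1); I=2 is free and consistent — try it ⇒ I=2.
Step 7. [col 3: G + I ≡ E (mod 10)] column 3 reads G+I+carry(1)=E with I=2, E=0; with digits 0,1,2,4,5,6 already taken and all letters distinct, the only value for G is 7, so G=7.
Step 8. [col 4: I + B ≡ R (mod 10)] column 4: given I=2, B=6, carry-in 1, and digits 0,1,2,4,5,6,7 already taken and all letters distinct, I+B≡R (mod 10) forces R=9. So R=9.
Step 9. [col 5: G + V ≡ D (mod 10)] from column 5 (G=7, D=5, carry-in 0, digits 0,1,2,4,5,6,7,9 already taken and all letters distinct): V must equal 8 ⇒ V=8.

Answer: B=6, D=5, E=0, G=7, I=2, R=9, V=8, W=1, Z=4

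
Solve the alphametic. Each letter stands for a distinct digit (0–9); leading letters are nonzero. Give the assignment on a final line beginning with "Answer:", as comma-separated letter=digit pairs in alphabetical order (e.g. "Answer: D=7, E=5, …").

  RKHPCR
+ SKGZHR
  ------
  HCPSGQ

Step 1. [col 1: R + R ≡ Q (mod 10)] Q=4 is one option consistent with column 1 (R + R ≡ Q (mod 10), carry-in 0) — take it ⇒ Q=4.
Step 2. [col 1: R + R ≡ Q (mod 10)] several values work for R in column 1 (R + R ≡ Q (mod 10), carry-in 0); try R=2 ⇒ R=2.
Step 3. [col 2: C + H ≡ G (mod 10)] H=7 is one option consistent with column 2 (C + H ≡ G (mod 10), carry-in 0) — take it, so H=7.
Step 4. [col 2: C + H ≡ G (mod 10)] several values work for C in column 2 (C + H ≡ G (mod 10), carry-in 0); try C=1, so C=1.
Step 5. [col 2: C + H ≡ G (mod 10)] from column 2 (C=1, H=7, carry-in 0, digits 1,2,4,7 already taken and all letters distinct): G must equal 8, so G=8.
Step 6. [col 3: P + Z ≡ S (mod 10)] column 3 (P + Z ≡ S (mod 10), carry-in 0) doesn't pin Z yet; pick Z=9 and continue ⇒ Z=9.
Step 7. [col 3: P + Z ≡ S (mod 10)] in column 3 we have P+Z≡S with carry-in 0; given Z=9 and digits 1,2,4,7,8,9 already taken and all letters distinct, that pins P to 6. So P=6.
Step 8. [col 3: P + Z ≡ S (mod 10)] in column 3 we have P+Z≡S with carry-in 0; given P=6, Z=9 and digits 1,2,4,6,7,8,9 already taken and all letters distinct, that pins S to 5. So S=5.
Step 9. [col 5: K + K ≡ C (mod 10)] from column 5 (C=1, carry-in 1, digits 1,2,4,5,6,7,8,9 already taken and all letters distinct): K must equal 0 ⇒ K=0.

Answer: C=1, G=8, H=7, K=0, P=6, Q=4, R=2, S=5, Z=9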